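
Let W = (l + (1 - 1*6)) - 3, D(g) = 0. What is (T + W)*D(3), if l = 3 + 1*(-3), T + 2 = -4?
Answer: 0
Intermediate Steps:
T = -6 (T = -2 - 4 = -6)
l = 0 (l = 3 - 3 = 0)
W = -8 (W = (0 + (1 - 1*6)) - 3 = (0 + (1 - 6)) - 3 = (0 - 5) - 3 = -5 - 3 = -8)
(T + W)*D(3) = (-6 - 8)*0 = -14*0 = 0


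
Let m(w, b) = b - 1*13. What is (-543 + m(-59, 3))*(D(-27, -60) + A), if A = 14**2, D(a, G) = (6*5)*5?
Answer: -191338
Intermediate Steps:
D(a, G) = 150 (D(a, G) = 30*5 = 150)
m(w, b) = -13 + b (m(w, b) = b - 13 = -13 + b)
A = 196
(-543 + m(-59, 3))*(D(-27, -60) + A) = (-543 + (-13 + 3))*(150 + 196) = (-543 - 10)*346 = -553*346 = -191338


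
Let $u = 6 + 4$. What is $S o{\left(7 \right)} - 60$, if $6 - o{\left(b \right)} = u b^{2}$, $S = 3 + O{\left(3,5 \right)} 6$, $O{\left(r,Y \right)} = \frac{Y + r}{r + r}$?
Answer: $-5384$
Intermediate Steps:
$O{\left(r,Y \right)} = \frac{Y + r}{2 r}$
$u = 10$
$S = 11$ ($S = 3 + \frac{5 + 3}{2 \cdot 3} \cdot 6 = 3 + \frac{1}{2} \cdot \frac{1}{3} \cdot 8 \cdot 6 = 3 + \frac{4}{3} \cdot 6 = 3 + 8 = 11$)
$o{\left(b \right)} = 6 - 10 b^{2}$
$S o{\left(7 \right)} - 60 = 11 \left(6 - 10 \cdot 7^{2}\right) - 60 = 11 \left(6 - 490\right) - 60 = 11 \left(-484\right) - 60 = -5324 - 60 = -5384$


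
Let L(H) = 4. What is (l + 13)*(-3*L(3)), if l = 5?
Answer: -216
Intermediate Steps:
(l + 13)*(-3*L(3)) = (5 + 13)*(-3*4) = 18*(-12) = -216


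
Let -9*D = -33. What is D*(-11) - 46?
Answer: -259/3 ≈ -86.333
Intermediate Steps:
D = 11/3 (D = -⅑*(-33) = 11/3 ≈ 3.6667)
D*(-11) - 46 = (11/3)*(-11) - 46 = -121/3 - 46 = -259/3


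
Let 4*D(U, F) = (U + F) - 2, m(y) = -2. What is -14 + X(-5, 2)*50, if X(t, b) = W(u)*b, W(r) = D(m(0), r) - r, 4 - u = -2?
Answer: -564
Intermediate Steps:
u = 6 (u = 4 - 1*(-2) = 4 + 2 = 6)
D(U, F) = -½ + F/4 + U/4 (D(U, F) = ((U + F) - 2)/4 = ((F + U) - 2)/4 = (-2 + F + U)/4 = -½ + F/4 + U/4)
W(r) = -1 - 3*r/4 (W(r) = (-½ + r/4 + (¼)*(-2)) - r = (-½ + r/4 - ½) - r = (-1 + r/4) - r = -1 - 3*r/4)
X(t, b) = -11*b/2 (X(t, b) = (-1 - ¾*6)*b = (-1 - 9/2)*b = -11*b/2)
-14 + X(-5, 2)*50 = -14 - 11/2*2*50 = -14 - 11*50 = -14 - 550 = -564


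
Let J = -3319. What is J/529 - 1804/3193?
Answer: -11551883/1689097 ≈ -6.8391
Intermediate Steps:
J/529 - 1804/3193 = -3319/529 - 1804/3193 = -11551883/1689097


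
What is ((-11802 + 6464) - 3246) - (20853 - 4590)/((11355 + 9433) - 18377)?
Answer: -20712287/2411 ≈ -8590.8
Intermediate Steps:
((-11802 + 6464) - 3246) - (20853 - 4590)/((11355 + 9433) - 18377) = (-5338 - 3246) - 16263/(20788 - 18377) = -8584 - 16263/2411 = -20712287/2411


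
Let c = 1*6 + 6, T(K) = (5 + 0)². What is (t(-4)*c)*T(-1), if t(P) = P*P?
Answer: 4800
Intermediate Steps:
t(P) = P²
T(K) = 25 (T(K) = 5² = 25)
c = 12 (c = 6 + 6 = 12)
(t(-4)*c)*T(-1) = ((-4)²*12)*25 = (16*12)*25 = 192*25 = 4800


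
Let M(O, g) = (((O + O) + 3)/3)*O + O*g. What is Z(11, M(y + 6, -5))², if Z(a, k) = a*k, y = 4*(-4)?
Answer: 12390400/9 ≈ 1.3767e+6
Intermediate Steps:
y = -16
M(O, g) = O*g + O*(1 + 2*O/3) (M(O, g) = ((2*O + 3)*(⅓))*O + O*g = ((3 + 2*O)*(⅓))*O + O*g = (1 + 2*O/3)*O + O*g = O*(1 + 2*O/3) + O*g = O*g + O*(1 + 2*O/3))
Z(11, M(y + 6, -5))² = (11*((-16 + 6)*(3 + 2*(-16 + 6) + 3*(-5))/3))² = (11*((⅓)*(-10)*(3 + 2*(-10) - 15)))² = (11*((⅓)*(-10)*(3 - 20 - 15)))² = (11*((⅓)*(-10)*(-32)))² = (11*(320/3))² = (3520/3)² = 12390400/9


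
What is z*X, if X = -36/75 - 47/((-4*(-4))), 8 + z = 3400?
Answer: -289804/25 ≈ -11592.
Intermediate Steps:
z = 3392 (z = -8 + 3400 = 3392)
X = -1367/400 (X = -36*1/75 - 47/16 = -12/25 - 47*1/16 = -12/25 - 47/16 = -1367/400 ≈ -3.4175)
z*X = 3392*(-1367/400) = -289804/25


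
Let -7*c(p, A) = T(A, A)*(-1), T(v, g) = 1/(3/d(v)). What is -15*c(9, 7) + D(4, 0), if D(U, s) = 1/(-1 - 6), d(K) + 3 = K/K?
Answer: 9/7 ≈ 1.2857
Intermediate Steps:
d(K) = -2 (d(K) = -3 + K/K = -3 + 1 = -2)
T(v, g) = -⅔ (T(v, g) = 1/(3/(-2)) = 1/(3*(-½)) = 1/(-3/2) = -⅔)
c(p, A) = -2/21 (c(p, A) = -(-2)*(-1)/21 = -⅐*⅔ = -2/21)
D(U, s) = -⅐ (D(U, s) = 1/(-7) = -⅐)
-15*c(9, 7) + D(4, 0) = -15*(-2/21) - ⅐ = 10/7 - ⅐ = 9/7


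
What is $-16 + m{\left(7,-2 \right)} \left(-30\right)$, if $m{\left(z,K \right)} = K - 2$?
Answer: $104$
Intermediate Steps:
$m{\left(z,K \right)} = -2 + K$ ($m{\left(z,K \right)} = K - 2 = -2 + K$)
$-16 + m{\left(7,-2 \right)} \left(-30\right) = -16 + \left(-2 - 2\right) \left(-30\right) = -16 - -120 = -16 + 120 = 104$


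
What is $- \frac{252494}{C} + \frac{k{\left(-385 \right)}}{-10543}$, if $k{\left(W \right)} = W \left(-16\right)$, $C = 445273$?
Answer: $- \frac{5404925922}{4694513239} \approx -1.1513$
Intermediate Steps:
$k{\left(W \right)} = - 16 W$
$- \frac{252494}{C} + \frac{k{\left(-385 \right)}}{-10543} = - \frac{252494}{445273} + \frac{\left(-16\right) \left(-385\right)}{-10543} = \left(-252494\right) \frac{1}{445273} + 6160 \left(- \frac{1}{10543}\right) = - \frac{252494}{445273} - \frac{6160}{10543} = - \frac{5404925922}{4694513239}$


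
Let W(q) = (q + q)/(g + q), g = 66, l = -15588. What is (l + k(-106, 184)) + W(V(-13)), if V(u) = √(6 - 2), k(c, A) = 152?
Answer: -262411/17 ≈ -15436.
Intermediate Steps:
V(u) = 2 (V(u) = √4 = 2)
W(q) = 2*q/(66 + q) (W(q) = (q + q)/(66 + q) = (2*q)/(66 + q) = 2*q/(66 + q))
(l + k(-106, 184)) + W(V(-13)) = (-15588 + 152) + 2*2/(66 + 2) = -15436 + 2*2/68 = -15436 + 2*2*(1/68) = -15436 + 1/17 = -262411/17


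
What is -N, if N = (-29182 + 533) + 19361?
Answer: 9288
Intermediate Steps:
N = -9288 (N = -28649 + 19361 = -9288)
-N = -1*(-9288) = 9288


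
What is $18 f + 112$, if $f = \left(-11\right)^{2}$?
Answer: $2290$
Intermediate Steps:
$f = 121$
$18 f + 112 = 18 \cdot 121 + 112 = 2178 + 112 = 2290$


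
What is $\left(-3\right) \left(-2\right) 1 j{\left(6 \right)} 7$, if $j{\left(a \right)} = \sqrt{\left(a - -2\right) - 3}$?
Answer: $42 \sqrt{5} \approx 93.915$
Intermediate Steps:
$j{\left(a \right)} = \sqrt{-1 + a}$ ($j{\left(a \right)} = \sqrt{\left(a + 2\right) - 3} = \sqrt{\left(2 + a\right) - 3} = \sqrt{-1 + a}$)
$\left(-3\right) \left(-2\right) 1 j{\left(6 \right)} 7 = \left(-3\right) \left(-2\right) 1 \sqrt{-1 + 6} \cdot 7 = 6 \cdot 1 \sqrt{5} \cdot 7 = 6 \sqrt{5} \cdot 7 = 42 \sqrt{5}$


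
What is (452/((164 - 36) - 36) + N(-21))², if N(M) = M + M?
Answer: 727609/529 ≈ 1375.4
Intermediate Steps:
N(M) = 2*M
(452/((164 - 36) - 36) + N(-21))² = (452/((164 - 36) - 36) + 2*(-21))² = (452/(128 - 36) - 42)² = (452/92 - 42)² = (452*(1/92) - 42)² = (113/23 - 42)² = (-853/23)² = 727609/529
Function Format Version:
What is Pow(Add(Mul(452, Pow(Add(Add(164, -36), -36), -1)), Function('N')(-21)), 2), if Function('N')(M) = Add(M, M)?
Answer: Rational(727609, 529) ≈ 1375.4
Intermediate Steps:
Function('N')(M) = Mul(2, M)
Pow(Add(Mul(452, Pow(Add(Add(164, -36), -36), -1)), Function('N')(-21)), 2) = Pow(Add(Mul(452, Pow(Add(Add(164, -36), -36), -1)), Mul(2, -21)), 2) = Pow(Add(Mul(452, Pow(Add(128, -36), -1)), -42), 2) = Pow(Add(Mul(452, Pow(92, -1)), -42), 2) = Pow(Add(Mul(452, Rational(1, 92)), -42), 2) = Pow(Add(Rational(113, 23), -42), 2) = Pow(Rational(-853, 23), 2) = Rational(727609, 529)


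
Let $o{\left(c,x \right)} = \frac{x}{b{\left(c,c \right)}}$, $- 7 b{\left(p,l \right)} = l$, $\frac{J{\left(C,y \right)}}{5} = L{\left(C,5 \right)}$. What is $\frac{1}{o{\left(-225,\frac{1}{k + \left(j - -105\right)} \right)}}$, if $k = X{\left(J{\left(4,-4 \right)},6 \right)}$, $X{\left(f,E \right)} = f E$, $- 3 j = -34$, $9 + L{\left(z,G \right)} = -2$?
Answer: $- \frac{48075}{7} \approx -6867.9$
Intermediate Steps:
$L{\left(z,G \right)} = -11$ ($L{\left(z,G \right)} = -9 - 2 = -11$)
$J{\left(C,y \right)} = -55$ ($J{\left(C,y \right)} = 5 \left(-11\right) = -55$)
$j = \frac{34}{3}$ ($j = \left(- \frac{1}{3}\right) \left(-34\right) = \frac{34}{3} \approx 11.333$)
$b{\left(p,l \right)} = - \frac{l}{7}$
$X{\left(f,E \right)} = E f$
$k = -330$ ($k = 6 \left(-55\right) = -330$)
$o{\left(c,x \right)} = - \frac{7 x}{c}$ ($o{\left(c,x \right)} = \frac{x}{\left(- \frac{1}{7}\right) c} = x \left(- \frac{7}{c}\right) = - \frac{7 x}{c}$)
$\frac{1}{o{\left(-225,\frac{1}{k + \left(j - -105\right)} \right)}} = \frac{1}{\left(-7\right) \frac{1}{-330 + \left(\frac{34}{3} - -105\right)} \frac{1}{-225}} = \frac{1}{\left(-7\right) \frac{1}{-330 + \left(\frac{34}{3} + 105\right)} \left(- \frac{1}{225}\right)} = \frac{1}{\left(-7\right) \frac{1}{-330 + \frac{349}{3}} \left(- \frac{1}{225}\right)} = \frac{1}{\left(-7\right) \frac{1}{- \frac{641}{3}} \left(- \frac{1}{225}\right)} = \frac{1}{\left(-7\right) \left(- \frac{3}{641}\right) \left(- \frac{1}{225}\right)} = \frac{1}{- \frac{7}{48075}} = - \frac{48075}{7}$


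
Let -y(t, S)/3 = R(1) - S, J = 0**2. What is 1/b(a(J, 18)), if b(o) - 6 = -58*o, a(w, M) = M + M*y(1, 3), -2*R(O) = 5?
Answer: -1/18264 ≈ -5.4753e-5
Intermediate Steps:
J = 0
R(O) = -5/2 (R(O) = -1/2*5 = -5/2)
y(t, S) = 15/2 + 3*S (y(t, S) = -3*(-5/2 - S) = 15/2 + 3*S)
a(w, M) = 35*M/2 (a(w, M) = M + M*(15/2 + 3*3) = M + M*(15/2 + 9) = M + M*(33/2) = M + 33*M/2 = 35*M/2)
b(o) = 6 - 58*o
1/b(a(J, 18)) = 1/(6 - 1015*18) = 1/(6 - 58*315) = 1/(6 - 18270) = 1/(-18264) = -1/18264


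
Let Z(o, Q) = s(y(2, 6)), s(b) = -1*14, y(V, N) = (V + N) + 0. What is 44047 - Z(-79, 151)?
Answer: 44061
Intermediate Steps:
y(V, N) = N + V (y(V, N) = (N + V) + 0 = N + V)
s(b) = -14
Z(o, Q) = -14
44047 - Z(-79, 151) = 44047 - 1*(-14) = 44047 + 14 = 44061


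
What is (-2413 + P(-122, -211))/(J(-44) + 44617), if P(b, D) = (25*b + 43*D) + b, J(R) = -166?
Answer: -4886/14817 ≈ -0.32976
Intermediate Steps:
P(b, D) = 26*b + 43*D
(-2413 + P(-122, -211))/(J(-44) + 44617) = (-2413 + (26*(-122) + 43*(-211)))/(-166 + 44617) = (-2413 + (-3172 - 9073))/44451 = (-2413 - 12245)*(1/44451) = -14658*1/44451 = -4886/14817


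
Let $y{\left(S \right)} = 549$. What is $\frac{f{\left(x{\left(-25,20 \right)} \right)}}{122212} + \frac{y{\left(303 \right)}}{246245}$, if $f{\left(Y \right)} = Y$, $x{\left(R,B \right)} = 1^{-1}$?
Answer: $\frac{67340633}{30094093940} \approx 0.0022377$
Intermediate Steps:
$x{\left(R,B \right)} = 1$
$\frac{f{\left(x{\left(-25,20 \right)} \right)}}{122212} + \frac{y{\left(303 \right)}}{246245} = 1 \cdot \frac{1}{122212} + \frac{549}{246245} = 1 \cdot \frac{1}{122212} + 549 \cdot \frac{1}{246245} = \frac{1}{122212} + \frac{549}{246245} = \frac{67340633}{30094093940}$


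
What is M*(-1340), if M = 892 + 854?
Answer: -2339640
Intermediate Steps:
M = 1746
M*(-1340) = 1746*(-1340) = -2339640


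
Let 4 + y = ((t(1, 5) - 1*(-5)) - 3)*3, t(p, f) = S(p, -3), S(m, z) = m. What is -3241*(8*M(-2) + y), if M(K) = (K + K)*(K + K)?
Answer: -431053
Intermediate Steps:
t(p, f) = p
M(K) = 4*K**2 (M(K) = (2*K)*(2*K) = 4*K**2)
y = 5 (y = -4 + ((1 - 1*(-5)) - 3)*3 = -4 + ((1 + 5) - 3)*3 = -4 + (6 - 3)*3 = -4 + 3*3 = -4 + 9 = 5)
-3241*(8*M(-2) + y) = -3241*(8*(4*(-2)**2) + 5) = -3241*(8*(4*4) + 5) = -3241*(8*16 + 5) = -3241*(128 + 5) = -3241*133 = -431053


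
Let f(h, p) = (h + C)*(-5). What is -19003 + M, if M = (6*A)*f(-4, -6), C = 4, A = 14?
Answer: -19003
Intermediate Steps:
f(h, p) = -20 - 5*h (f(h, p) = (h + 4)*(-5) = (4 + h)*(-5) = -20 - 5*h)
M = 0 (M = (6*14)*(-20 - 5*(-4)) = 84*(-20 + 20) = 84*0 = 0)
-19003 + M = -19003 + 0 = -19003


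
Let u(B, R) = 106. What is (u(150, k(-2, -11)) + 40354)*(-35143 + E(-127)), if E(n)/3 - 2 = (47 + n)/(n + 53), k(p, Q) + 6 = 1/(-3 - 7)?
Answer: -52595936540/37 ≈ -1.4215e+9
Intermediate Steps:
k(p, Q) = -61/10 (k(p, Q) = -6 + 1/(-3 - 7) = -6 + 1/(-10) = -6 - ⅒ = -61/10)
E(n) = 6 + 3*(47 + n)/(53 + n) (E(n) = 6 + 3*((47 + n)/(n + 53)) = 6 + 3*((47 + n)/(53 + n)) = 6 + 3*(47 + n)/(53 + n))
(u(150, k(-2, -11)) + 40354)*(-35143 + E(-127)) = (106 + 40354)*(-35143 + 9*(51 - 127)/(53 - 127)) = 40460*(-35143 + 9*(-76)/(-74)) = 40460*(-35143 + 9*(-1/74)*(-76)) = 40460*(-35143 + 342/37) = 40460*(-1299949/37) = -52595936540/37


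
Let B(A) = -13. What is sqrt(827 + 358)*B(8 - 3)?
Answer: -13*sqrt(1185) ≈ -447.51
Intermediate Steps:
sqrt(827 + 358)*B(8 - 3) = sqrt(827 + 358)*(-13) = sqrt(1185)*(-13) = -13*sqrt(1185)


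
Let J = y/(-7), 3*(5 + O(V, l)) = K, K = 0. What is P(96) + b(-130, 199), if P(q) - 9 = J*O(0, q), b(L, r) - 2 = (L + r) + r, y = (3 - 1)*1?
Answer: 1963/7 ≈ 280.43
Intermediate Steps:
O(V, l) = -5 (O(V, l) = -5 + (⅓)*0 = -5 + 0 = -5)
y = 2 (y = 2*1 = 2)
b(L, r) = 2 + L + 2*r (b(L, r) = 2 + ((L + r) + r) = 2 + (L + 2*r) = 2 + L + 2*r)
J = -2/7 (J = 2/(-7) = 2*(-⅐) = -2/7 ≈ -0.28571)
P(q) = 73/7 (P(q) = 9 - 2/7*(-5) = 9 + 10/7 = 73/7)
P(96) + b(-130, 199) = 73/7 + (2 - 130 + 2*199) = 73/7 + (2 - 130 + 398) = 73/7 + 270 = 1963/7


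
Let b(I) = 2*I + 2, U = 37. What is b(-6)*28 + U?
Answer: -243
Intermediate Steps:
b(I) = 2 + 2*I
b(-6)*28 + U = (2 + 2*(-6))*28 + 37 = (2 - 12)*28 + 37 = -10*28 + 37 = -280 + 37 = -243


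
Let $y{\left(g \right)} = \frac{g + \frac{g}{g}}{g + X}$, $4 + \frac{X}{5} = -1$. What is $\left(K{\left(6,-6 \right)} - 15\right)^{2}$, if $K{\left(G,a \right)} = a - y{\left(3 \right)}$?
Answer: $\frac{52441}{121} \approx 433.4$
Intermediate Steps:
$X = -25$ ($X = -20 + 5 \left(-1\right) = -20 - 5 = -25$)
$y{\left(g \right)} = \frac{1 + g}{-25 + g}$ ($y{\left(g \right)} = \frac{g + \frac{g}{g}}{g - 25} = \frac{g + 1}{-25 + g} = \frac{1 + g}{-25 + g}$)
$K{\left(G,a \right)} = \frac{2}{11} + a$ ($K{\left(G,a \right)} = a - \frac{1 + 3}{-25 + 3} = a - \frac{1}{-22} \cdot 4 = a - \left(- \frac{1}{22}\right) 4 = a - - \frac{2}{11} = a + \frac{2}{11} = \frac{2}{11} + a$)
$\left(K{\left(6,-6 \right)} - 15\right)^{2} = \left(\left(\frac{2}{11} - 6\right) - 15\right)^{2} = \left(- \frac{64}{11} - 15\right)^{2} = \left(- \frac{229}{11}\right)^{2} = \frac{52441}{121}$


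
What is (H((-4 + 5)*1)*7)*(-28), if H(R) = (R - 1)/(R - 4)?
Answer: 0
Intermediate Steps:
H(R) = (-1 + R)/(-4 + R)
(H((-4 + 5)*1)*7)*(-28) = (((-1 + (-4 + 5)*1)/(-4 + (-4 + 5)*1))*7)*(-28) = (((-1 + 1*1)/(-4 + 1*1))*7)*(-28) = (((-1 + 1)/(-4 + 1))*7)*(-28) = ((0/(-3))*7)*(-28) = (-⅓*0*7)*(-28) = (0*7)*(-28) = 0*(-28) = 0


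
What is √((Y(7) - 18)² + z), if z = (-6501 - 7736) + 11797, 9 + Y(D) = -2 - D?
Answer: 2*I*√286 ≈ 33.823*I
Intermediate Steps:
Y(D) = -11 - D (Y(D) = -9 + (-2 - D) = -11 - D)
z = -2440 (z = -14237 + 11797 = -2440)
√((Y(7) - 18)² + z) = √(((-11 - 1*7) - 18)² - 2440) = √(((-11 - 7) - 18)² - 2440) = √((-18 - 18)² - 2440) = √((-36)² - 2440) = √(1296 - 2440) = √(-1144) = 2*I*√286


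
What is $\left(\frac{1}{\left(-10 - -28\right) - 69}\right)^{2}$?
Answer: $\frac{1}{2601} \approx 0.00038447$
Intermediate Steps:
$\left(\frac{1}{\left(-10 - -28\right) - 69}\right)^{2} = \left(\frac{1}{\left(-10 + 28\right) - 69}\right)^{2} = \left(\frac{1}{18 - 69}\right)^{2} = \left(\frac{1}{-51}\right)^{2} = \left(- \frac{1}{51}\right)^{2} = \frac{1}{2601}$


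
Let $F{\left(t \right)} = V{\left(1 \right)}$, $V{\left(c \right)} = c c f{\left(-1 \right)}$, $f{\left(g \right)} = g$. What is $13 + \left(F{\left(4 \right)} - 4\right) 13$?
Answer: $-52$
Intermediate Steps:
$V{\left(c \right)} = - c^{2}$ ($V{\left(c \right)} = c c \left(-1\right) = c^{2} \left(-1\right) = - c^{2}$)
$F{\left(t \right)} = -1$ ($F{\left(t \right)} = - 1^{2} = \left(-1\right) 1 = -1$)
$13 + \left(F{\left(4 \right)} - 4\right) 13 = 13 + \left(-1 - 4\right) 13 = 13 - 65 = -52$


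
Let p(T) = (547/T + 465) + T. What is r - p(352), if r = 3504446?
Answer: 1233276861/352 ≈ 3.5036e+6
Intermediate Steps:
p(T) = 465 + T + 547/T (p(T) = (465 + 547/T) + T = 465 + T + 547/T)
r - p(352) = 3504446 - (465 + 352 + 547/352) = 3504446 - 1*288131/352 = 3504446 - 288131/352 = 1233276861/352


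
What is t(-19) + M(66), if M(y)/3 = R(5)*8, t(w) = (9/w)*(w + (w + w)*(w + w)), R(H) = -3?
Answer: -747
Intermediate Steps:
t(w) = 9*(w + 4*w²)/w (t(w) = (9/w)*(w + (2*w)*(2*w)) = (9/w)*(w + 4*w²) = 9*(w + 4*w²)/w)
M(y) = -72 (M(y) = 3*(-3*8) = 3*(-24) = -72)
t(-19) + M(66) = (9 + 36*(-19)) - 72 = (9 - 684) - 72 = -675 - 72 = -747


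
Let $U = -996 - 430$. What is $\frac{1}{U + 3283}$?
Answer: $\frac{1}{1857} \approx 0.0005385$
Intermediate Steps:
$U = -1426$ ($U = -996 - 430 = -1426$)
$\frac{1}{U + 3283} = \frac{1}{-1426 + 3283} = \frac{1}{1857}$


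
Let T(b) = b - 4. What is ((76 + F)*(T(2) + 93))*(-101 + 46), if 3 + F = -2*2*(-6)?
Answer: -485485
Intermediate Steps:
T(b) = -4 + b
F = 21 (F = -3 - 2*2*(-6) = -3 - 4*(-6) = -3 + 24 = 21)
((76 + F)*(T(2) + 93))*(-101 + 46) = ((76 + 21)*((-4 + 2) + 93))*(-101 + 46) = (97*(-2 + 93))*(-55) = (97*91)*(-55) = 8827*(-55) = -485485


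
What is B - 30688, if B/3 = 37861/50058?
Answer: -512022107/16686 ≈ -30686.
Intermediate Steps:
B = 37861/16686 (B = 3*(37861/50058) = 37861/16686 ≈ 2.2690)
B - 30688 = 37861/16686 - 30688 = -512022107/16686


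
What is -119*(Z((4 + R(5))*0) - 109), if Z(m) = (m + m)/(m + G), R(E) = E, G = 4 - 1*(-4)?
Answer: 12971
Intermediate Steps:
G = 8 (G = 4 + 4 = 8)
Z(m) = 2*m/(8 + m) (Z(m) = (m + m)/(m + 8) = (2*m)/(8 + m) = 2*m/(8 + m))
-119*(Z((4 + R(5))*0) - 109) = -119*(2*((4 + 5)*0)/(8 + (4 + 5)*0) - 109) = -119*(2*(9*0)/(8 + 9*0) - 109) = -119*(2*0/(8 + 0) - 109) = -119*(2*0/8 - 109) = -119*(2*0*(⅛) - 109) = -119*(0 - 109) = -119*(-109) = 12971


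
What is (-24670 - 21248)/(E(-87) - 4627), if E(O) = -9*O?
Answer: 22959/1922 ≈ 11.945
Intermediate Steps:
(-24670 - 21248)/(E(-87) - 4627) = (-24670 - 21248)/(-9*(-87) - 4627) = -45918/(783 - 4627) = -45918/(-3844) = -45918*(-1/3844) = 22959/1922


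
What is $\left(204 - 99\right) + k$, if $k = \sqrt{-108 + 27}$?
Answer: $105 + 9 i \approx 105.0 + 9.0 i$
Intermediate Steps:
$k = 9 i$ ($k = \sqrt{-81} = 9 i \approx 9.0 i$)
$\left(204 - 99\right) + k = \left(204 - 99\right) + 9 i = 105 + 9 i$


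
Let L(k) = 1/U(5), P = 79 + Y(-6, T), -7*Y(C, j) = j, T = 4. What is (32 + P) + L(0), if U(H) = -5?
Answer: 3858/35 ≈ 110.23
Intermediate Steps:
Y(C, j) = -j/7
P = 549/7 (P = 79 - 1/7*4 = 79 - 4/7 = 549/7 ≈ 78.429)
L(k) = -1/5 (L(k) = 1/(-5) = -1/5)
(32 + P) + L(0) = (32 + 549/7) - 1/5 = 773/7 - 1/5 = 3858/35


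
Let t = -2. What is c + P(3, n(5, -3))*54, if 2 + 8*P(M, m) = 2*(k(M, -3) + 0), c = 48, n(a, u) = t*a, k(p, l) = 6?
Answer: 231/2 ≈ 115.50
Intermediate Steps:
n(a, u) = -2*a
P(M, m) = 5/4 (P(M, m) = -¼ + (2*(6 + 0))/8 = -¼ + (2*6)/8 = -¼ + (⅛)*12 = -¼ + 3/2 = 5/4)
c + P(3, n(5, -3))*54 = 48 + (5/4)*54 = 48 + 135/2 = 231/2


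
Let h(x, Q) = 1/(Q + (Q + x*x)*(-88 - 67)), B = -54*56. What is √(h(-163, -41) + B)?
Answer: I*√51128477647190745/4111881 ≈ 54.991*I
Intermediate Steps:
B = -3024
h(x, Q) = 1/(-155*x² - 154*Q) (h(x, Q) = 1/(Q + (Q + x²)*(-155)) = 1/(Q + (-155*Q - 155*x²)) = 1/(-155*x² - 154*Q))
√(h(-163, -41) + B) = √(-1/(154*(-41) + 155*(-163)²) - 3024) = √(-1/(-6314 + 155*26569) - 3024) = √(-1/(-6314 + 4118195) - 3024) = √(-1/4111881 - 3024) = √(-12434328145/4111881) = I*√51128477647190745/4111881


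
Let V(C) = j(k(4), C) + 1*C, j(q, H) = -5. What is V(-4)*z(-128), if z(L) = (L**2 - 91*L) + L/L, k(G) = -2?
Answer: -252297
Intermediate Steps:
V(C) = -5 + C (V(C) = -5 + 1*C = -5 + C)
z(L) = 1 + L**2 - 91*L (z(L) = (L**2 - 91*L) + 1 = 1 + L**2 - 91*L)
V(-4)*z(-128) = (-5 - 4)*(1 + (-128)**2 - 91*(-128)) = -9*(1 + 16384 + 11648) = -9*28033 = -252297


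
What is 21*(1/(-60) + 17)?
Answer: 7133/20 ≈ 356.65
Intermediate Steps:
21*(1/(-60) + 17) = 21*(-1/60 + 17) = 21*(1019/60) = 7133/20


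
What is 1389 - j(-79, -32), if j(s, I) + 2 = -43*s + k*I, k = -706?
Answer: -24598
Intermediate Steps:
j(s, I) = -2 - 706*I - 43*s (j(s, I) = -2 + (-43*s - 706*I) = -2 + (-706*I - 43*s) = -2 - 706*I - 43*s)
1389 - j(-79, -32) = 1389 - (-2 - 706*(-32) - 43*(-79)) = 1389 - (-2 + 22592 + 3397) = 1389 - 1*25987 = 1389 - 25987 = -24598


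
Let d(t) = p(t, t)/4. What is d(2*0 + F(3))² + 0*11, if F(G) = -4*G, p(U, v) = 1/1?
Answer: 1/16 ≈ 0.062500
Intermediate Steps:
p(U, v) = 1
d(t) = ¼ (d(t) = 1/4 = 1*(¼) = ¼)
d(2*0 + F(3))² + 0*11 = (¼)² + 0*11 = 1/16 + 0 = 1/16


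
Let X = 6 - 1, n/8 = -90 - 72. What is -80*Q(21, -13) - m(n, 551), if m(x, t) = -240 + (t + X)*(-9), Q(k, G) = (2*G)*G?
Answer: -21796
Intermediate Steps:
Q(k, G) = 2*G²
n = -1296 (n = 8*(-90 - 72) = 8*(-162) = -1296)
X = 5
m(x, t) = -285 - 9*t (m(x, t) = -240 + (t + 5)*(-9) = -240 + (5 + t)*(-9) = -240 + (-45 - 9*t) = -285 - 9*t)
-80*Q(21, -13) - m(n, 551) = -160*(-13)² - (-285 - 9*551) = -160*169 - (-285 - 4959) = -80*338 - 1*(-5244) = -27040 + 5244 = -21796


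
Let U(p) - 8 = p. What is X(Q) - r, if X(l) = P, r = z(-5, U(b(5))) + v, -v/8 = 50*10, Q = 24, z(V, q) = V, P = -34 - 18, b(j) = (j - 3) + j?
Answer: 3953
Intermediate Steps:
b(j) = -3 + 2*j (b(j) = (-3 + j) + j = -3 + 2*j)
P = -52
U(p) = 8 + p
v = -4000 (v = -400*10 = -8*500 = -4000)
r = -4005 (r = -5 - 4000 = -4005)
X(l) = -52
X(Q) - r = -52 - 1*(-4005) = -52 + 4005 = 3953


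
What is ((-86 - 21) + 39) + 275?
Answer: 207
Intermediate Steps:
((-86 - 21) + 39) + 275 = (-107 + 39) + 275 = -68 + 275 = 207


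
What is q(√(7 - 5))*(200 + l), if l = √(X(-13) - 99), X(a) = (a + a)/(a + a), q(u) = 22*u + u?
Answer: 322*I + 4600*√2 ≈ 6505.4 + 322.0*I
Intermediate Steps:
q(u) = 23*u
X(a) = 1 (X(a) = (2*a)/((2*a)) = (2*a)*(1/(2*a)) = 1)
l = 7*I*√2 (l = √(1 - 99) = √(-98) = 7*I*√2 ≈ 9.8995*I)
q(√(7 - 5))*(200 + l) = (23*√(7 - 5))*(200 + 7*I*√2) = (23*√2)*(200 + 7*I*√2) = 23*√2*(200 + 7*I*√2)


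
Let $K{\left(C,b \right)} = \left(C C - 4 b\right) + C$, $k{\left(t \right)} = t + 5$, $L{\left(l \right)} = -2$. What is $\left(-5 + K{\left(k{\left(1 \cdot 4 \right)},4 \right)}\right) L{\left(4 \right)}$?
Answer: $-138$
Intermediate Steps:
$k{\left(t \right)} = 5 + t$
$K{\left(C,b \right)} = C + C^{2} - 4 b$ ($K{\left(C,b \right)} = \left(C^{2} - 4 b\right) + C = C + C^{2} - 4 b$)
$\left(-5 + K{\left(k{\left(1 \cdot 4 \right)},4 \right)}\right) L{\left(4 \right)} = \left(-5 + \left(\left(5 + 1 \cdot 4\right) + \left(5 + 1 \cdot 4\right)^{2} - 16\right)\right) \left(-2\right) = \left(-5 + \left(\left(5 + 4\right) + \left(5 + 4\right)^{2} - 16\right)\right) \left(-2\right) = \left(-5 + \left(9 + 9^{2} - 16\right)\right) \left(-2\right) = \left(-5 + \left(9 + 81 - 16\right)\right) \left(-2\right) = \left(-5 + 74\right) \left(-2\right) = 69 \left(-2\right) = -138$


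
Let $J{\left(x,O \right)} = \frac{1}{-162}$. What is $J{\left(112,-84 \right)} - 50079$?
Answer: $- \frac{8112799}{162} \approx -50079.0$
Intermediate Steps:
$J{\left(x,O \right)} = - \frac{1}{162}$
$J{\left(112,-84 \right)} - 50079 = - \frac{1}{162} - 50079 = - \frac{8112799}{162}$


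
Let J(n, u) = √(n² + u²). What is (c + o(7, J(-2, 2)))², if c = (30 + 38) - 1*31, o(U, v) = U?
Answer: 1936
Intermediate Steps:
c = 37 (c = 68 - 31 = 37)
(c + o(7, J(-2, 2)))² = (37 + 7)² = 44² = 1936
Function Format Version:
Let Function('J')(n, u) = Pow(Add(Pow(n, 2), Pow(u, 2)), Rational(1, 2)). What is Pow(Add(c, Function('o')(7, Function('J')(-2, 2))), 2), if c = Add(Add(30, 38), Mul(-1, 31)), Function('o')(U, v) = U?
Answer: 1936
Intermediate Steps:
c = 37 (c = Add(68, -31) = 37)
Pow(Add(c, Function('o')(7, Function('J')(-2, 2))), 2) = Pow(Add(37, 7), 2) = Pow(44, 2) = 1936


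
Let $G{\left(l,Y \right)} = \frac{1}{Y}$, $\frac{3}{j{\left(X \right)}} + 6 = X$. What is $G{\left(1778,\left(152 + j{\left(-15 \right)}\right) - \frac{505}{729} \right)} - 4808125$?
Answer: $- \frac{3708949154897}{771392} \approx -4.8081 \cdot 10^{6}$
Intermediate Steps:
$j{\left(X \right)} = \frac{3}{-6 + X}$
$G{\left(1778,\left(152 + j{\left(-15 \right)}\right) - \frac{505}{729} \right)} - 4808125 = \frac{1}{\left(152 + \frac{3}{-6 - 15}\right) - \frac{505}{729}} - 4808125 = \frac{1}{\left(152 + \frac{3}{-21}\right) - \frac{505}{729}} - 4808125 = \frac{1}{\left(152 + 3 \left(- \frac{1}{21}\right)\right) - \frac{505}{729}} - 4808125 = \frac{1}{\left(152 - \frac{1}{7}\right) - \frac{505}{729}} - 4808125 = \frac{1}{\frac{1063}{7} - \frac{505}{729}} - 4808125 = \frac{1}{\frac{771392}{5103}} - 4808125 = \frac{5103}{771392} - 4808125 = - \frac{3708949154897}{771392}$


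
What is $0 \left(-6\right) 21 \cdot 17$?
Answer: $0$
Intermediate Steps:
$0 \left(-6\right) 21 \cdot 17 = 0 \cdot 21 \cdot 17 = 0 \cdot 17 = 0$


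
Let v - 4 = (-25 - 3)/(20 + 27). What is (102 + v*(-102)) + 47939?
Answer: 2241607/47 ≈ 47694.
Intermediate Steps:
v = 160/47 (v = 4 + (-25 - 3)/(20 + 27) = 4 - 28/47 = 160/47 ≈ 3.4043)
(102 + v*(-102)) + 47939 = (102 + (160/47)*(-102)) + 47939 = (102 - 16320/47) + 47939 = -11526/47 + 47939 = 2241607/47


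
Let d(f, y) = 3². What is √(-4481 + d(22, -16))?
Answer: 2*I*√1118 ≈ 66.873*I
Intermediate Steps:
d(f, y) = 9
√(-4481 + d(22, -16)) = √(-4481 + 9) = √(-4472) = 2*I*√1118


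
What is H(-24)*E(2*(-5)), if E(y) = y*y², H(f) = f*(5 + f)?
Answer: -456000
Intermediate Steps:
E(y) = y³
H(-24)*E(2*(-5)) = (-24*(5 - 24))*(2*(-5))³ = -24*(-19)*(-10)³ = 456*(-1000) = -456000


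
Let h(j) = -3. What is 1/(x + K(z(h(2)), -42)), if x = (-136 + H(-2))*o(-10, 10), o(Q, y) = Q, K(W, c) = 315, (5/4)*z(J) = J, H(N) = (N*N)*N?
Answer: 1/1755 ≈ 0.00056980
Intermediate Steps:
H(N) = N**3 (H(N) = N**2*N = N**3)
z(J) = 4*J/5
x = 1440 (x = (-136 + (-2)**3)*(-10) = (-136 - 8)*(-10) = -144*(-10) = 1440)
1/(x + K(z(h(2)), -42)) = 1/(1440 + 315) = 1/1755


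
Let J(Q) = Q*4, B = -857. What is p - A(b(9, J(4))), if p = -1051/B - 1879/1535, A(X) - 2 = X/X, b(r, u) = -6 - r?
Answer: -3943503/1315495 ≈ -2.9977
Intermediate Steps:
J(Q) = 4*Q
A(X) = 3 (A(X) = 2 + X/X = 2 + 1 = 3)
p = 2982/1315495 (p = -1051/(-857) - 1879/1535 = -1051*(-1/857) - 1879*1/1535 = 1051/857 - 1879/1535 = 2982/1315495 ≈ 0.0022668)
p - A(b(9, J(4))) = 2982/1315495 - 1*3 = 2982/1315495 - 3 = -3943503/1315495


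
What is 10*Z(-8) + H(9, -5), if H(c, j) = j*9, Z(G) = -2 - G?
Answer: 15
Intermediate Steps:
H(c, j) = 9*j
10*Z(-8) + H(9, -5) = 10*(-2 - 1*(-8)) + 9*(-5) = 10*(-2 + 8) - 45 = 10*6 - 45 = 60 - 45 = 15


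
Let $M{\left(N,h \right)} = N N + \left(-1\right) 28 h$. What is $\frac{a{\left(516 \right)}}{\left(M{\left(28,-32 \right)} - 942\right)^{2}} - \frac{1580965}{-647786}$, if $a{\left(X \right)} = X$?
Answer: $\frac{71783113253}{29401063182} \approx 2.4415$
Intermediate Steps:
$M{\left(N,h \right)} = N^{2} - 28 h$
$\frac{a{\left(516 \right)}}{\left(M{\left(28,-32 \right)} - 942\right)^{2}} - \frac{1580965}{-647786} = \frac{516}{\left(\left(28^{2} - -896\right) - 942\right)^{2}} - \frac{1580965}{-647786} = \frac{516}{\left(\left(784 + 896\right) - 942\right)^{2}} - - \frac{1580965}{647786} = \frac{516}{\left(1680 - 942\right)^{2}} + \frac{1580965}{647786} = \frac{516}{738^{2}} + \frac{1580965}{647786} = \frac{516}{544644} + \frac{1580965}{647786} = 516 \cdot \frac{1}{544644} + \frac{1580965}{647786} = \frac{43}{45387} + \frac{1580965}{647786} = \frac{71783113253}{29401063182}$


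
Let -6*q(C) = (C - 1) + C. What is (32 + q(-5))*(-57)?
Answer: -3857/2 ≈ -1928.5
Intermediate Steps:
q(C) = ⅙ - C/3 (q(C) = -((C - 1) + C)/6 = -((-1 + C) + C)/6 = -(-1 + 2*C)/6 = ⅙ - C/3)
(32 + q(-5))*(-57) = (32 + (⅙ - ⅓*(-5)))*(-57) = (32 + (⅙ + 5/3))*(-57) = (32 + 11/6)*(-57) = (203/6)*(-57) = -3857/2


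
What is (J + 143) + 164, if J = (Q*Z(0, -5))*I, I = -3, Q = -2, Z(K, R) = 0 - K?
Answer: 307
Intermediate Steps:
Z(K, R) = -K
J = 0 (J = -(-2)*0*(-3) = -2*0*(-3) = 0*(-3) = 0)
(J + 143) + 164 = (0 + 143) + 164 = 143 + 164 = 307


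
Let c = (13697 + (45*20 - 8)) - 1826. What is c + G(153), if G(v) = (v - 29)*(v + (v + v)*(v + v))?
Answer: 11642599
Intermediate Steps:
G(v) = (-29 + v)*(v + 4*v²) (G(v) = (-29 + v)*(v + (2*v)*(2*v)) = (-29 + v)*(v + 4*v²))
c = 12763 (c = (13697 + (900 - 8)) - 1826 = (13697 + 892) - 1826 = 14589 - 1826 = 12763)
c + G(153) = 12763 + 153*(-29 - 115*153 + 4*153²) = 12763 + 153*(-29 - 17595 + 4*23409) = 12763 + 153*(-29 - 17595 + 93636) = 12763 + 153*76012 = 12763 + 11629836 = 11642599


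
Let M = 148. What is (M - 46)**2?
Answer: 10404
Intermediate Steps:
(M - 46)**2 = (148 - 46)**2 = 102**2 = 10404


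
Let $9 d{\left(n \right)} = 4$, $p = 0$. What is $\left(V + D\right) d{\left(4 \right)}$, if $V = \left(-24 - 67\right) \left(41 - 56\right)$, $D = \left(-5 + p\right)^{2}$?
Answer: $\frac{5560}{9} \approx 617.78$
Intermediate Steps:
$d{\left(n \right)} = \frac{4}{9}$ ($d{\left(n \right)} = \frac{1}{9} \cdot 4 = \frac{4}{9}$)
$D = 25$ ($D = \left(-5 + 0\right)^{2} = \left(-5\right)^{2} = 25$)
$V = 1365$ ($V = \left(-91\right) \left(-15\right) = 1365$)
$\left(V + D\right) d{\left(4 \right)} = \left(1365 + 25\right) \frac{4}{9} = 1390 \cdot \frac{4}{9} = \frac{5560}{9}$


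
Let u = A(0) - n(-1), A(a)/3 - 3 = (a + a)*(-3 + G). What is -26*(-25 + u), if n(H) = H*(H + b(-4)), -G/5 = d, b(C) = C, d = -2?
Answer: 546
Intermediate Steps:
G = 10 (G = -5*(-2) = 10)
n(H) = H*(-4 + H) (n(H) = H*(H - 4) = H*(-4 + H))
A(a) = 9 + 42*a (A(a) = 9 + 3*((a + a)*(-3 + 10)) = 9 + 3*((2*a)*7) = 9 + 3*(14*a) = 9 + 42*a)
u = 4 (u = (9 + 42*0) - (-1)*(-4 - 1) = (9 + 0) - (-1)*(-5) = 9 - 1*5 = 9 - 5 = 4)
-26*(-25 + u) = -26*(-25 + 4) = -26*(-21) = 546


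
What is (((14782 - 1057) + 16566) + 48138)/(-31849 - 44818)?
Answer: -78429/76667 ≈ -1.0230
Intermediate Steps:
(((14782 - 1057) + 16566) + 48138)/(-31849 - 44818) = ((13725 + 16566) + 48138)/(-76667) = (30291 + 48138)*(-1/76667) = 78429*(-1/76667) = -78429/76667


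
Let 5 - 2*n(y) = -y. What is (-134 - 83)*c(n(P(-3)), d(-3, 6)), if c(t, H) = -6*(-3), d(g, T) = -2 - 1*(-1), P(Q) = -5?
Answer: -3906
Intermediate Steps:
n(y) = 5/2 + y/2 (n(y) = 5/2 - (-1)*y/2 = 5/2 + y/2)
d(g, T) = -1 (d(g, T) = -2 + 1 = -1)
c(t, H) = 18
(-134 - 83)*c(n(P(-3)), d(-3, 6)) = (-134 - 83)*18 = -217*18 = -3906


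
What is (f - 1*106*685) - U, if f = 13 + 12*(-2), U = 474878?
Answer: -547499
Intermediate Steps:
f = -11 (f = 13 - 24 = -11)
(f - 1*106*685) - U = (-11 - 1*106*685) - 1*474878 = (-11 - 106*685) - 474878 = (-11 - 72610) - 474878 = -72621 - 474878 = -547499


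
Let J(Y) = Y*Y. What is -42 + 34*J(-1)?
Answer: -8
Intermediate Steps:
J(Y) = Y**2
-42 + 34*J(-1) = -42 + 34*(-1)**2 = -42 + 34*1 = -42 + 34 = -8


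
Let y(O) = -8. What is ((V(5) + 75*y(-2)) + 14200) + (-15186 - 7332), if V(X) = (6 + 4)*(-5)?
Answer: -8968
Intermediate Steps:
V(X) = -50 (V(X) = 10*(-5) = -50)
((V(5) + 75*y(-2)) + 14200) + (-15186 - 7332) = ((-50 + 75*(-8)) + 14200) + (-15186 - 7332) = ((-50 - 600) + 14200) - 22518 = (-650 + 14200) - 22518 = 13550 - 22518 = -8968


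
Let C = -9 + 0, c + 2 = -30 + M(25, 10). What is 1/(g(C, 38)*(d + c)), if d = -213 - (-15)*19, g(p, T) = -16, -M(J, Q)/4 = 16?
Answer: 1/384 ≈ 0.0026042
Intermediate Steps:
M(J, Q) = -64 (M(J, Q) = -4*16 = -64)
c = -96 (c = -2 + (-30 - 64) = -2 - 94 = -96)
C = -9
d = 72 (d = -213 - 1*(-285) = -213 + 285 = 72)
1/(g(C, 38)*(d + c)) = 1/(-16*(72 - 96)) = 1/(-16*(-24)) = 1/384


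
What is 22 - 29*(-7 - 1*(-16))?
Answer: -239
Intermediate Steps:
22 - 29*(-7 - 1*(-16)) = 22 - 29*(-7 + 16) = 22 - 29*9 = 22 - 261 = -239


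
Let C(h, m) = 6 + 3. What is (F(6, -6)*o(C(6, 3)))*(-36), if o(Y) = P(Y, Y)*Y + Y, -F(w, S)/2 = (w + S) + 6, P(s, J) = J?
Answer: 38880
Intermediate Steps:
C(h, m) = 9
F(w, S) = -12 - 2*S - 2*w (F(w, S) = -2*((w + S) + 6) = -2*((S + w) + 6) = -2*(6 + S + w) = -12 - 2*S - 2*w)
o(Y) = Y + Y**2 (o(Y) = Y*Y + Y = Y**2 + Y = Y + Y**2)
(F(6, -6)*o(C(6, 3)))*(-36) = ((-12 - 2*(-6) - 2*6)*(9*(1 + 9)))*(-36) = ((-12 + 12 - 12)*(9*10))*(-36) = -12*90*(-36) = -1080*(-36) = 38880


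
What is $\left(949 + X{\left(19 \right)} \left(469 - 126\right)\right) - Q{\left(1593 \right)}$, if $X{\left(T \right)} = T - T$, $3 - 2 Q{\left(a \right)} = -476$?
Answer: $\frac{1419}{2} \approx 709.5$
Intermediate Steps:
$Q{\left(a \right)} = \frac{479}{2}$ ($Q{\left(a \right)} = \frac{3}{2} - -238 = \frac{3}{2} + 238 = \frac{479}{2}$)
$X{\left(T \right)} = 0$
$\left(949 + X{\left(19 \right)} \left(469 - 126\right)\right) - Q{\left(1593 \right)} = \left(949 + 0 \left(469 - 126\right)\right) - \frac{479}{2} = \left(949 + 0 \cdot 343\right) - \frac{479}{2} = \left(949 + 0\right) - \frac{479}{2} = 949 - \frac{479}{2} = \frac{1419}{2}$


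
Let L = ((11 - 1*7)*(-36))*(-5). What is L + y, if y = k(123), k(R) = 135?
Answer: 855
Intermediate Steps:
y = 135
L = 720 (L = ((11 - 7)*(-36))*(-5) = (4*(-36))*(-5) = -144*(-5) = 720)
L + y = 720 + 135 = 855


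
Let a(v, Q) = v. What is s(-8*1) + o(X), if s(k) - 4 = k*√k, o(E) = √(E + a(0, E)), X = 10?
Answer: 4 + √10 - 16*I*√2 ≈ 7.1623 - 22.627*I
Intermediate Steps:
o(E) = √E (o(E) = √(E + 0) = √E)
s(k) = 4 + k^(3/2) (s(k) = 4 + k*√k = 4 + k^(3/2))
s(-8*1) + o(X) = (4 + (-8*1)^(3/2)) + √10 = (4 + (-8)^(3/2)) + √10 = (4 - 16*I*√2) + √10 = 4 + √10 - 16*I*√2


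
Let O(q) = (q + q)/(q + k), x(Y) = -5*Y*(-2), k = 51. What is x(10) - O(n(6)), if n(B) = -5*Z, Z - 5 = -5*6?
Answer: 8675/88 ≈ 98.580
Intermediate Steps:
x(Y) = 10*Y
Z = -25 (Z = 5 - 5*6 = 5 - 30 = -25)
n(B) = 125 (n(B) = -5*(-25) = 125)
O(q) = 2*q/(51 + q) (O(q) = (q + q)/(q + 51) = (2*q)/(51 + q) = 2*q/(51 + q))
x(10) - O(n(6)) = 10*10 - 2*125/(51 + 125) = 100 - 2*125/176 = 100 - 1*125/88 = 100 - 125/88 = 8675/88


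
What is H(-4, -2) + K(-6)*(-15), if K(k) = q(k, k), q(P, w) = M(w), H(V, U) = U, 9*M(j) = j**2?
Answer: -62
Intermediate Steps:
M(j) = j**2/9
q(P, w) = w**2/9
K(k) = k**2/9
H(-4, -2) + K(-6)*(-15) = -2 + ((1/9)*(-6)**2)*(-15) = -2 + ((1/9)*36)*(-15) = -2 + 4*(-15) = -2 - 60 = -62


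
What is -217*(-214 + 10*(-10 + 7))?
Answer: 52948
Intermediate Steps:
-217*(-214 + 10*(-10 + 7)) = -217*(-214 + 10*(-3)) = -217*(-214 - 30) = -217*(-244) = 52948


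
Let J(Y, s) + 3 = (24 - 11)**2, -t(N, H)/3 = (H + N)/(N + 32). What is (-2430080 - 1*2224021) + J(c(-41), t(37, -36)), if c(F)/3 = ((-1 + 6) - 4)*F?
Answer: -4653935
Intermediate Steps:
c(F) = 3*F (c(F) = 3*(((-1 + 6) - 4)*F) = 3*((5 - 4)*F) = 3*(1*F) = 3*F)
t(N, H) = -3*(H + N)/(32 + N) (t(N, H) = -3*(H + N)/(N + 32) = -3*(H + N)/(32 + N))
J(Y, s) = 166 (J(Y, s) = -3 + (24 - 11)**2 = -3 + 13**2 = -3 + 169 = 166)
(-2430080 - 1*2224021) + J(c(-41), t(37, -36)) = (-2430080 - 1*2224021) + 166 = (-2430080 - 2224021) + 166 = -4654101 + 166 = -4653935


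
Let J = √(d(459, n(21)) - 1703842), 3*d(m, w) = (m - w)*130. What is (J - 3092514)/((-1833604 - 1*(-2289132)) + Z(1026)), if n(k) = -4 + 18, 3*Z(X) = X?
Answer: -1546257/227935 + I*√3790257/683805 ≈ -6.7838 + 0.0028471*I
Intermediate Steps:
Z(X) = X/3
n(k) = 14
d(m, w) = -130*w/3 + 130*m/3 (d(m, w) = ((m - w)*130)/3 = (-130*w + 130*m)/3 = -130*w/3 + 130*m/3)
J = 2*I*√3790257/3 (J = √((-130/3*14 + (130/3)*459) - 1703842) = √((-1820/3 + 19890) - 1703842) = √(57850/3 - 1703842) = √(-5053676/3) = 2*I*√3790257/3 ≈ 1297.9*I)
(J - 3092514)/((-1833604 - 1*(-2289132)) + Z(1026)) = (2*I*√3790257/3 - 3092514)/((-1833604 - 1*(-2289132)) + (⅓)*1026) = (-3092514 + 2*I*√3790257/3)/((-1833604 + 2289132) + 342) = (-3092514 + 2*I*√3790257/3)/(455528 + 342) = (-3092514 + 2*I*√3790257/3)/455870 = (-3092514 + 2*I*√3790257/3)*(1/455870) = -1546257/227935 + I*√3790257/683805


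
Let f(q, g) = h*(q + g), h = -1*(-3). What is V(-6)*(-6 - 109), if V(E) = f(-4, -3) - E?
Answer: 1725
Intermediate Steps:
h = 3
f(q, g) = 3*g + 3*q (f(q, g) = 3*(q + g) = 3*(g + q) = 3*g + 3*q)
V(E) = -21 - E (V(E) = (3*(-3) + 3*(-4)) - E = (-9 - 12) - E = -21 - E)
V(-6)*(-6 - 109) = (-21 - 1*(-6))*(-6 - 109) = (-21 + 6)*(-115) = -15*(-115) = 1725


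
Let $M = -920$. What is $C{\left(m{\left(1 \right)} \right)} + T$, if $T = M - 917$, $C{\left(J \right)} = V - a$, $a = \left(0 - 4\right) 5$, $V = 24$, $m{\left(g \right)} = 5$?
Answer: $-1793$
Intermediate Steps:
$a = -20$ ($a = \left(-4\right) 5 = -20$)
$C{\left(J \right)} = 44$ ($C{\left(J \right)} = 24 - -20 = 24 + 20 = 44$)
$T = -1837$ ($T = -920 - 917 = -1837$)
$C{\left(m{\left(1 \right)} \right)} + T = 44 - 1837 = -1793$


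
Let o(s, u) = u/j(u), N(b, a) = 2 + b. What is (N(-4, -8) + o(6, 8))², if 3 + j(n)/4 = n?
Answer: 64/25 ≈ 2.5600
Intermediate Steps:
j(n) = -12 + 4*n
o(s, u) = u/(-12 + 4*u)
(N(-4, -8) + o(6, 8))² = ((2 - 4) + (¼)*8/(-3 + 8))² = (-2 + (¼)*8/5)² = (-2 + (¼)*8*(⅕))² = (-2 + ⅖)² = (-8/5)² = 64/25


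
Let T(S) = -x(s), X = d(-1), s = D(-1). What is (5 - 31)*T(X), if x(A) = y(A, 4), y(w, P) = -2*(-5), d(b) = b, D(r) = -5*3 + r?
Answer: 260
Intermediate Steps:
D(r) = -15 + r
s = -16 (s = -15 - 1 = -16)
y(w, P) = 10
x(A) = 10
X = -1
T(S) = -10 (T(S) = -1*10 = -10)
(5 - 31)*T(X) = (5 - 31)*(-10) = -26*(-10) = 260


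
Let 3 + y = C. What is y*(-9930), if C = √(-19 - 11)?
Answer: 29790 - 9930*I*√30 ≈ 29790.0 - 54389.0*I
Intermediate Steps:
C = I*√30 (C = √(-30) = I*√30 ≈ 5.4772*I)
y = -3 + I*√30 ≈ -3.0 + 5.4772*I
y*(-9930) = (-3 + I*√30)*(-9930) = 29790 - 9930*I*√30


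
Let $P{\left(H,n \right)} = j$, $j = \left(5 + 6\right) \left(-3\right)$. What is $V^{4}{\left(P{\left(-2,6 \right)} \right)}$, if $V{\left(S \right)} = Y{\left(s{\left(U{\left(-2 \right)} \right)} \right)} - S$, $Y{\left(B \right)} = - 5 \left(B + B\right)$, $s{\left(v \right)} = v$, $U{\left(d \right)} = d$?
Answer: $7890481$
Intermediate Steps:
$Y{\left(B \right)} = - 10 B$ ($Y{\left(B \right)} = - 5 \cdot 2 B = - 10 B$)
$j = -33$ ($j = 11 \left(-3\right) = -33$)
$P{\left(H,n \right)} = -33$
$V{\left(S \right)} = 20 - S$ ($V{\left(S \right)} = \left(-10\right) \left(-2\right) - S = 20 - S$)
$V^{4}{\left(P{\left(-2,6 \right)} \right)} = \left(20 - -33\right)^{4} = \left(20 + 33\right)^{4} = 53^{4} = 7890481$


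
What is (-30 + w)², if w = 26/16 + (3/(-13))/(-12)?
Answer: 8696601/10816 ≈ 804.05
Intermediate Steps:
w = 171/104 (w = 26*(1/16) + (3*(-1/13))*(-1/12) = 13/8 - 3/13*(-1/12) = 13/8 + 1/52 = 171/104 ≈ 1.6442)
(-30 + w)² = (-30 + 171/104)² = (-2949/104)² = 8696601/10816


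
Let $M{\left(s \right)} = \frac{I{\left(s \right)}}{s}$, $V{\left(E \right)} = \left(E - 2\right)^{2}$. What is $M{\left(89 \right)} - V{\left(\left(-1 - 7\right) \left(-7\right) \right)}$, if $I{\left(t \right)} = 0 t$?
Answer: $-2916$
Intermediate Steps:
$I{\left(t \right)} = 0$
$V{\left(E \right)} = \left(-2 + E\right)^{2}$
$M{\left(s \right)} = 0$ ($M{\left(s \right)} = \frac{0}{s} = 0$)
$M{\left(89 \right)} - V{\left(\left(-1 - 7\right) \left(-7\right) \right)} = 0 - \left(-2 + \left(-1 - 7\right) \left(-7\right)\right)^{2} = 0 - \left(-2 - -56\right)^{2} = 0 - \left(-2 + 56\right)^{2} = 0 - 54^{2} = 0 - 2916 = -2916$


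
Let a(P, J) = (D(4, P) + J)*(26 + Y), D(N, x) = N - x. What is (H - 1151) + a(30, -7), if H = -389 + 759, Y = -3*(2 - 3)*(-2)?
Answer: -1441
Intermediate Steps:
Y = -6 (Y = -3*(-1)*(-2) = 3*(-2) = -6)
a(P, J) = 80 - 20*P + 20*J (a(P, J) = ((4 - P) + J)*(26 - 6) = (4 + J - P)*20 = 80 - 20*P + 20*J)
H = 370
(H - 1151) + a(30, -7) = (370 - 1151) + (80 - 20*30 + 20*(-7)) = -781 + (80 - 600 - 140) = -781 - 660 = -1441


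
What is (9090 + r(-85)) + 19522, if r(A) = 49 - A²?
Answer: 21436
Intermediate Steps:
(9090 + r(-85)) + 19522 = (9090 + (49 - 1*(-85)²)) + 19522 = (9090 + (49 - 1*7225)) + 19522 = (9090 + (49 - 7225)) + 19522 = (9090 - 7176) + 19522 = 1914 + 19522 = 21436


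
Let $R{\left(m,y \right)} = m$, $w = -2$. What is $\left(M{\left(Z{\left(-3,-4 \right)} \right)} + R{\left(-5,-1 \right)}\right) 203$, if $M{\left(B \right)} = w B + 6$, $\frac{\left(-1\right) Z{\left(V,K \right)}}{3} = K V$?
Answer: $14819$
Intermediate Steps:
$Z{\left(V,K \right)} = - 3 K V$
$M{\left(B \right)} = 6 - 2 B$ ($M{\left(B \right)} = - 2 B + 6 = 6 - 2 B$)
$\left(M{\left(Z{\left(-3,-4 \right)} \right)} + R{\left(-5,-1 \right)}\right) 203 = \left(\left(6 - 2 \left(\left(-3\right) \left(-4\right) \left(-3\right)\right)\right) - 5\right) 203 = \left(\left(6 - -72\right) - 5\right) 203 = \left(\left(6 + 72\right) - 5\right) 203 = \left(78 - 5\right) 203 = 73 \cdot 203 = 14819$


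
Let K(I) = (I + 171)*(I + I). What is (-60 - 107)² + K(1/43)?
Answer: 51581469/1849 ≈ 27897.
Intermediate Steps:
K(I) = 2*I*(171 + I) (K(I) = (171 + I)*(2*I) = 2*I*(171 + I))
(-60 - 107)² + K(1/43) = (-60 - 107)² + 2*(171 + 1/43)/43 = (-167)² + 2*(1/43)*(171 + 1/43) = 27889 + 2*(1/43)*(7354/43) = 27889 + 14708/1849 = 51581469/1849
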